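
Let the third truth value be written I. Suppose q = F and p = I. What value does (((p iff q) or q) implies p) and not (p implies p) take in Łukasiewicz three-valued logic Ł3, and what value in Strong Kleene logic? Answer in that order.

F; I

In Łukasiewicz three-valued logic Ł3: p iff q = I iff F = I  [1 − |½−0|]
(p iff q) or q = I or F = I
((p iff q) or q) implies p = I implies I = T
p implies p = I implies I = T
not (p implies p) = not T = F
(((p iff q) or q) implies p) and not (p implies p) = T and F = F
In Strong Kleene logic: p iff q = I iff F = I
(p iff q) or q = I or F = I
((p iff q) or q) implies p = I implies I = I  [not I or I]
p implies p = I implies I = I
not (p implies p) = not I = I
(((p iff q) or q) implies p) and not (p implies p) = I and I = I
They differ because Łukasiewicz three-valued logic Ł3 and Strong Kleene logic treat I differently under implication.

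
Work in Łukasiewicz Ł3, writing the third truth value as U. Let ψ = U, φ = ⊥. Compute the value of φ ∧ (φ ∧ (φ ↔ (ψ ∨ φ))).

ψ ∨ φ = U ∨ ⊥ = U
φ ↔ (ψ ∨ φ) = ⊥ ↔ U = U  [1 − |0−½|]
φ ∧ (φ ↔ (ψ ∨ φ)) = ⊥ ∧ U = ⊥
φ ∧ (φ ∧ (φ ↔ (ψ ∨ φ))) = ⊥ ∧ ⊥ = ⊥

⊥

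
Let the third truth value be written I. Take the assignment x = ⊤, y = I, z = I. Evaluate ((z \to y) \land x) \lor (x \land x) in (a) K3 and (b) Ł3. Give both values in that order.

In K3: z \to y = I \to I = I
(z \to y) \land x = I \land ⊤ = I
x \land x = ⊤ \land ⊤ = ⊤
((z \to y) \land x) \lor (x \land x) = I \lor ⊤ = ⊤
In Ł3: z \to y = I \to I = ⊤
(z \to y) \land x = ⊤ \land ⊤ = ⊤
x \land x = ⊤ \land ⊤ = ⊤
((z \to y) \land x) \lor (x \land x) = ⊤ \lor ⊤ = ⊤

⊤; ⊤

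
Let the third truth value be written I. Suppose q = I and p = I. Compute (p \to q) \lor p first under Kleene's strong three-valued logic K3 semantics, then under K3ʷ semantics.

I; I

In Kleene's strong three-valued logic K3: p \to q = I \to I = I  [\lnot I \lor I]
(p \to q) \lor p = I \lor I = I
In K3ʷ: p \to q = I \to I = I  [any arg is the third value ⇒ result is the third value]
(p \to q) \lor p = I \lor I = I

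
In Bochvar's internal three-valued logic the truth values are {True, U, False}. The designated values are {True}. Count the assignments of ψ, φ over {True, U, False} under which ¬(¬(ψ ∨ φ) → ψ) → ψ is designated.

3

Designated under: (ψ=True, φ=True); (ψ=True, φ=False); (ψ=False, φ=True).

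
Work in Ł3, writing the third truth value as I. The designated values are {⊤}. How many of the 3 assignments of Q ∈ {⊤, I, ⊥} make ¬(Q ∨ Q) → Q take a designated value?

Q=⊤: ⊤ ✓
Q=I: ⊤ ✓
Q=⊥: ⊥ ·

2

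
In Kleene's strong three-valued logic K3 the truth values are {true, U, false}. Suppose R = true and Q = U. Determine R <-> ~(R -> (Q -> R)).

Q -> R = U -> true = true  [~U | true]
R -> (Q -> R) = true -> true = true
~(R -> (Q -> R)) = ~true = false
R <-> ~(R -> (Q -> R)) = true <-> false = false

false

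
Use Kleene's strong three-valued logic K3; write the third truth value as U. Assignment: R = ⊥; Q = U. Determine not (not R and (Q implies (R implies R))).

⊥

not R = not ⊥ = ⊤
R implies R = ⊥ implies ⊥ = ⊤
Q implies (R implies R) = U implies ⊤ = ⊤  [not U or ⊤]
not R and (Q implies (R implies R)) = ⊤ and ⊤ = ⊤
not (not R and (Q implies (R implies R))) = not ⊤ = ⊥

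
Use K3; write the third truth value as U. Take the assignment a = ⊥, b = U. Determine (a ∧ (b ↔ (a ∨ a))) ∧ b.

⊥

a ∨ a = ⊥ ∨ ⊥ = ⊥
b ↔ (a ∨ a) = U ↔ ⊥ = U
a ∧ (b ↔ (a ∨ a)) = ⊥ ∧ U = ⊥
(a ∧ (b ↔ (a ∨ a))) ∧ b = ⊥ ∧ U = ⊥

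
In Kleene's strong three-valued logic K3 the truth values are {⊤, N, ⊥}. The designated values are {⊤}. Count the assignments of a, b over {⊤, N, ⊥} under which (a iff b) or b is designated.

Designated under: (a=⊤, b=⊤); (a=N, b=⊤); (a=⊥, b=⊤); (a=⊥, b=⊥).

4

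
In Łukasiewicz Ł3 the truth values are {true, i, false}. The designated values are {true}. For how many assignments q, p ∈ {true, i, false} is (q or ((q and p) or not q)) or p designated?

Of the 9 assignments, 7 give a value in {true}.

7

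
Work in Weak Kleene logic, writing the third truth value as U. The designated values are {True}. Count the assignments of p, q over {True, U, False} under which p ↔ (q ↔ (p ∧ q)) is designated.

3

Designated under: (p=True, q=True); (p=True, q=False); (p=False, q=True).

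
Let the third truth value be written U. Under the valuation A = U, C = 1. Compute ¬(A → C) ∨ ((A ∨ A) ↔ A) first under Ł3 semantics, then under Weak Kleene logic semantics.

In Ł3: A → C = U → 1 = 1  [min(1, 1−½+1)]
¬(A → C) = ¬1 = 0
A ∨ A = U ∨ U = U
(A ∨ A) ↔ A = U ↔ U = 1
¬(A → C) ∨ ((A ∨ A) ↔ A) = 0 ∨ 1 = 1
In Weak Kleene logic: A → C = U → 1 = U  [any arg is the third value ⇒ result is the third value]
¬(A → C) = ¬U = U
A ∨ A = U ∨ U = U
(A ∨ A) ↔ A = U ↔ U = U
¬(A → C) ∨ ((A ∨ A) ↔ A) = U ∨ U = U
They differ because Ł3 and Weak Kleene logic treat U differently under the binary connectives.

1; U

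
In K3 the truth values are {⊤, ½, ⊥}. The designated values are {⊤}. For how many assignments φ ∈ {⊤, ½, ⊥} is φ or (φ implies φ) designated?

2

φ=⊤: ⊤ ✓
φ=½: ½ ·
φ=⊥: ⊤ ✓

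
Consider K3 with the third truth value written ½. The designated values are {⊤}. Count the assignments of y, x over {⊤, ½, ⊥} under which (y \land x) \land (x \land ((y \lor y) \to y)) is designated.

1

Designated under: (y=⊤, x=⊤).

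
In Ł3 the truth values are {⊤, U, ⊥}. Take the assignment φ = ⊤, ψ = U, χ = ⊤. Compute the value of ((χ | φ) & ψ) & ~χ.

χ | φ = ⊤ | ⊤ = ⊤
(χ | φ) & ψ = ⊤ & U = U
~χ = ~⊤ = ⊥
((χ | φ) & ψ) & ~χ = U & ⊥ = ⊥

⊥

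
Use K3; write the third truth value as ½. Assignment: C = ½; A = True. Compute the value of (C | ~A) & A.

½

~A = ~True = False
C | ~A = ½ | False = ½
(C | ~A) & A = ½ & True = ½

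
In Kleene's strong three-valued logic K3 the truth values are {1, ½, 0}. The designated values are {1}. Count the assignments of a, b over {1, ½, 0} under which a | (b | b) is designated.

5

Of the 9 assignments, 5 give a value in {1}.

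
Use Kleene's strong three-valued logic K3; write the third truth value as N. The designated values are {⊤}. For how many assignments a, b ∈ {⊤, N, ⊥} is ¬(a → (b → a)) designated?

Of the 9 assignments, 0 give a value in {⊤}.

0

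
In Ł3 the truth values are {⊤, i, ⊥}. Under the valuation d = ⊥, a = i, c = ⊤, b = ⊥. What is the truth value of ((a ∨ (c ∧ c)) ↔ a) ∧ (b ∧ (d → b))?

c ∧ c = ⊤ ∧ ⊤ = ⊤
a ∨ (c ∧ c) = i ∨ ⊤ = ⊤
(a ∨ (c ∧ c)) ↔ a = ⊤ ↔ i = i  [1 − |1−½|]
d → b = ⊥ → ⊥ = ⊤
b ∧ (d → b) = ⊥ ∧ ⊤ = ⊥
((a ∨ (c ∧ c)) ↔ a) ∧ (b ∧ (d → b)) = i ∧ ⊥ = ⊥

⊥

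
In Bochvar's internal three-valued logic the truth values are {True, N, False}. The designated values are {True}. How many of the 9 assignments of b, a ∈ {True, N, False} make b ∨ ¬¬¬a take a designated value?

Designated under: (b=True, a=True); (b=True, a=False); (b=False, a=False).

3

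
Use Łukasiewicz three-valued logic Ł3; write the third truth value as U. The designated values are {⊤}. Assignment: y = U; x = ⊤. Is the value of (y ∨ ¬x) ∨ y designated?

¬x = ¬⊤ = ⊥
y ∨ ¬x = U ∨ ⊥ = U
(y ∨ ¬x) ∨ y = U ∨ U = U
U ∉ {⊤}.

No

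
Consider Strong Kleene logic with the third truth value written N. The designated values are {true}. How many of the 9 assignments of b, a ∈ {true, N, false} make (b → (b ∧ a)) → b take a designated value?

3

Designated under: (b=true, a=true); (b=true, a=N); (b=true, a=false).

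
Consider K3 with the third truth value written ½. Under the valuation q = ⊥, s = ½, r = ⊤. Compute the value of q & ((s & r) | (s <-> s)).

s & r = ½ & ⊤ = ½
s <-> s = ½ <-> ½ = ½
(s & r) | (s <-> s) = ½ | ½ = ½
q & ((s & r) | (s <-> s)) = ⊥ & ½ = ⊥

⊥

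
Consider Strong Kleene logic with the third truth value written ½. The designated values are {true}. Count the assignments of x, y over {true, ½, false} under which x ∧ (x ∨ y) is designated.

3

Designated under: (x=true, y=true); (x=true, y=½); (x=true, y=false).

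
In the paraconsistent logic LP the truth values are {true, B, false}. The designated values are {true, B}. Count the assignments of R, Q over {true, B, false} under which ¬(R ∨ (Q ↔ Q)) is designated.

Designated under: (R=B, Q=B); (R=false, Q=B).

2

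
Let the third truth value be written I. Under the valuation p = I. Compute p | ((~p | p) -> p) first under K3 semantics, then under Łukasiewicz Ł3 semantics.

I; true

In K3: ~p = ~I = I
~p | p = I | I = I
(~p | p) -> p = I -> I = I  [~I | I]
p | ((~p | p) -> p) = I | I = I
In Łukasiewicz Ł3: ~p = ~I = I
~p | p = I | I = I
(~p | p) -> p = I -> I = true
p | ((~p | p) -> p) = I | true = true
They differ because K3 and Łukasiewicz Ł3 treat I differently under implication.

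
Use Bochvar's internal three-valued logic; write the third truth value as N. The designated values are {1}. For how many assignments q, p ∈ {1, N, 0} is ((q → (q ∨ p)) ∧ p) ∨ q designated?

3

Designated under: (q=1, p=1); (q=1, p=0); (q=0, p=1).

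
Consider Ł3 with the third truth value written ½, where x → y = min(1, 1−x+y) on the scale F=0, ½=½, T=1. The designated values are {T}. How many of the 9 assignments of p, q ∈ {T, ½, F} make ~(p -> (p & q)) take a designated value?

Designated under: (p=T, q=F).

1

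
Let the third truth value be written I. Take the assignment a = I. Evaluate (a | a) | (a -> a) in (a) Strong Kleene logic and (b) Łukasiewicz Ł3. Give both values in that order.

In Strong Kleene logic: a | a = I | I = I
a -> a = I -> I = I
(a | a) | (a -> a) = I | I = I
In Łukasiewicz Ł3: a | a = I | I = I
a -> a = I -> I = 1  [min(1, 1−½+½)]
(a | a) | (a -> a) = I | 1 = 1
They differ because Strong Kleene logic and Łukasiewicz Ł3 treat I differently under implication.

I; 1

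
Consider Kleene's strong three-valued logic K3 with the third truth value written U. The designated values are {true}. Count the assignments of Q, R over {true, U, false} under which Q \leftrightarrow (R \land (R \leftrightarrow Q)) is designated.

3

Designated under: (Q=true, R=true); (Q=false, R=true); (Q=false, R=false).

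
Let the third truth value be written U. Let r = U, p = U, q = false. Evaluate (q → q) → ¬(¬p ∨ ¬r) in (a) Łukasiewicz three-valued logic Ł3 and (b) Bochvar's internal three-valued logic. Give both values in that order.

In Łukasiewicz three-valued logic Ł3: q → q = false → false = true
¬p = ¬U = U
¬r = ¬U = U
¬p ∨ ¬r = U ∨ U = U
¬(¬p ∨ ¬r) = ¬U = U
(q → q) → ¬(¬p ∨ ¬r) = true → U = U  [min(1, 1−1+½)]
In Bochvar's internal three-valued logic: q → q = false → false = true
¬p = ¬U = U
¬r = ¬U = U
¬p ∨ ¬r = U ∨ U = U
¬(¬p ∨ ¬r) = ¬U = U
(q → q) → ¬(¬p ∨ ¬r) = true → U = U

U; U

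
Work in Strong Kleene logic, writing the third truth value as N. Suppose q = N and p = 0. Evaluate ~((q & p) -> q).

0

q & p = N & 0 = 0
(q & p) -> q = 0 -> N = 1  [~0 | N]
~((q & p) -> q) = ~1 = 0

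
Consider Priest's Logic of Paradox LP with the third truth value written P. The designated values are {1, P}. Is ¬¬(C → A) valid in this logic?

Countermodel: C=1, A=0 gives 0, which is not designated.

No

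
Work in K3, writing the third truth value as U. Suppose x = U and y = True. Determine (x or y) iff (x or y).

True

x or y = U or True = True
x or y = U or True = True
(x or y) iff (x or y) = True iff True = True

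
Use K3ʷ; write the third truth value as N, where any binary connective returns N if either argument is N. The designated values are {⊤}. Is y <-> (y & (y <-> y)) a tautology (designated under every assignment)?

Countermodel: y=N gives N, which is not designated.

No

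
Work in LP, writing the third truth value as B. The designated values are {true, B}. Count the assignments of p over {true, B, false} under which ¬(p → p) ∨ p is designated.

2

p=true: true ✓
p=B: B ✓
p=false: false ·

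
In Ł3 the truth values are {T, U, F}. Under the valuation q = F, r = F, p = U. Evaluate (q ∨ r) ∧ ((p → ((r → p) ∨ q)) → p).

q ∨ r = F ∨ F = F
r → p = F → U = T  [min(1, 1−0+½)]
(r → p) ∨ q = T ∨ F = T
p → ((r → p) ∨ q) = U → T = T
(p → ((r → p) ∨ q)) → p = T → U = U
(q ∨ r) ∧ ((p → ((r → p) ∨ q)) → p) = F ∧ U = F

F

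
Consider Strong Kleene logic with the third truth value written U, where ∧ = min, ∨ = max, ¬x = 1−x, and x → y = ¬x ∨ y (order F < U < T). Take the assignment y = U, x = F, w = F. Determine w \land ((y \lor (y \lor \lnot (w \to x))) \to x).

w \to x = F \to F = T
\lnot (w \to x) = \lnot T = F
y \lor \lnot (w \to x) = U \lor F = U
y \lor (y \lor \lnot (w \to x)) = U \lor U = U
(y \lor (y \lor \lnot (w \to x))) \to x = U \to F = U  [\lnot U \lor F]
w \land ((y \lor (y \lor \lnot (w \to x))) \to x) = F \land U = F

F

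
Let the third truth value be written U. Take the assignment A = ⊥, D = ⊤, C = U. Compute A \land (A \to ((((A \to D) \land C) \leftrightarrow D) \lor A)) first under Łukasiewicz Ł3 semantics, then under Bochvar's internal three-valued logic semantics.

⊥; U

In Łukasiewicz Ł3: A \to D = ⊥ \to ⊤ = ⊤
(A \to D) \land C = ⊤ \land U = U
((A \to D) \land C) \leftrightarrow D = U \leftrightarrow ⊤ = U  [1 − |½−1|]
(((A \to D) \land C) \leftrightarrow D) \lor A = U \lor ⊥ = U
A \to ((((A \to D) \land C) \leftrightarrow D) \lor A) = ⊥ \to U = ⊤
A \land (A \to ((((A \to D) \land C) \leftrightarrow D) \lor A)) = ⊥ \land ⊤ = ⊥
In Bochvar's internal three-valued logic: A \to D = ⊥ \to ⊤ = ⊤
(A \to D) \land C = ⊤ \land U = U
((A \to D) \land C) \leftrightarrow D = U \leftrightarrow ⊤ = U
(((A \to D) \land C) \leftrightarrow D) \lor A = U \lor ⊥ = U
A \to ((((A \to D) \land C) \leftrightarrow D) \lor A) = ⊥ \to U = U
A \land (A \to ((((A \to D) \land C) \leftrightarrow D) \lor A)) = ⊥ \land U = U
They differ because Łukasiewicz Ł3 and Bochvar's internal three-valued logic treat U differently under the binary connectives.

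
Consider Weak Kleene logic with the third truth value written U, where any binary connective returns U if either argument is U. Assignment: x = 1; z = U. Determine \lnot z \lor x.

U

\lnot z = \lnot U = U
\lnot z \lor x = U \lor 1 = U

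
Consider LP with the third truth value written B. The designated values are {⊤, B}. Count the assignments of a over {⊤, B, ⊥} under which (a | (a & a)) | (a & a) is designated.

2

a=⊤: ⊤ ✓
a=B: B ✓
a=⊥: ⊥ ·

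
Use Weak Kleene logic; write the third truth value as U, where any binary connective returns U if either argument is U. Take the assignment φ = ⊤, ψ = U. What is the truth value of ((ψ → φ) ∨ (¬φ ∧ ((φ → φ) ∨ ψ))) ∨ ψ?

ψ → φ = U → ⊤ = U  [any arg is the third value ⇒ result is the third value]
¬φ = ¬⊤ = ⊥
φ → φ = ⊤ → ⊤ = ⊤
(φ → φ) ∨ ψ = ⊤ ∨ U = U
¬φ ∧ ((φ → φ) ∨ ψ) = ⊥ ∧ U = U
(ψ → φ) ∨ (¬φ ∧ ((φ → φ) ∨ ψ)) = U ∨ U = U
((ψ → φ) ∨ (¬φ ∧ ((φ → φ) ∨ ψ))) ∨ ψ = U ∨ U = U

U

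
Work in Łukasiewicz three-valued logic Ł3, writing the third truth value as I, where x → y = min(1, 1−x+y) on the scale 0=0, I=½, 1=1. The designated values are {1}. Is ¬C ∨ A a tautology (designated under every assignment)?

Countermodel: C=1, A=I gives I, which is not designated.

No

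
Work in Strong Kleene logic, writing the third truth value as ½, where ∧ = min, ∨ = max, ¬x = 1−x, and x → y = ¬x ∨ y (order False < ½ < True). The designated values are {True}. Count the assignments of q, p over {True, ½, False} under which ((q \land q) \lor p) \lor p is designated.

5

Of the 9 assignments, 5 give a value in {True}.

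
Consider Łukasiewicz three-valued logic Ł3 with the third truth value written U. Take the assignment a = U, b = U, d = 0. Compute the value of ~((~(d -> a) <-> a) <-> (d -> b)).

d -> a = 0 -> U = 1  [min(1, 1−0+½)]
~(d -> a) = ~1 = 0
~(d -> a) <-> a = 0 <-> U = U
d -> b = 0 -> U = 1
(~(d -> a) <-> a) <-> (d -> b) = U <-> 1 = U
~((~(d -> a) <-> a) <-> (d -> b)) = ~U = U

U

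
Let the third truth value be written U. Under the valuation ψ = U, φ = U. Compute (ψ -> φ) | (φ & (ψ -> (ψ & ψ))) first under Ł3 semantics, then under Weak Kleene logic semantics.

True; U

In Ł3: ψ -> φ = U -> U = True
ψ & ψ = U & U = U
ψ -> (ψ & ψ) = U -> U = True
φ & (ψ -> (ψ & ψ)) = U & True = U
(ψ -> φ) | (φ & (ψ -> (ψ & ψ))) = True | U = True
In Weak Kleene logic: ψ -> φ = U -> U = U
ψ & ψ = U & U = U
ψ -> (ψ & ψ) = U -> U = U
φ & (ψ -> (ψ & ψ)) = U & U = U
(ψ -> φ) | (φ & (ψ -> (ψ & ψ))) = U | U = U
They differ because Ł3 and Weak Kleene logic treat U differently under the binary connectives.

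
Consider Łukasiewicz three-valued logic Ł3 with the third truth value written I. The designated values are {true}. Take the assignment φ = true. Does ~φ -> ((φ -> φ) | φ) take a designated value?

Yes

~φ = ~true = false
φ -> φ = true -> true = true
(φ -> φ) | φ = true | true = true
~φ -> ((φ -> φ) | φ) = false -> true = true
true ∈ {true}.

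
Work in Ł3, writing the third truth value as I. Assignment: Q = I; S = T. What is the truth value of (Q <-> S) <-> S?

I

Q <-> S = I <-> T = I  [1 − |½−1|]
(Q <-> S) <-> S = I <-> T = I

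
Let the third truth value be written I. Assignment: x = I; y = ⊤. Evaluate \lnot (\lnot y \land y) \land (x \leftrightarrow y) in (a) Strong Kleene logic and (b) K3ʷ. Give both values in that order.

In Strong Kleene logic: \lnot y = \lnot ⊤ = ⊥
\lnot y \land y = ⊥ \land ⊤ = ⊥
\lnot (\lnot y \land y) = \lnot ⊥ = ⊤
x \leftrightarrow y = I \leftrightarrow ⊤ = I
\lnot (\lnot y \land y) \land (x \leftrightarrow y) = ⊤ \land I = I
In K3ʷ: \lnot y = \lnot ⊤ = ⊥
\lnot y \land y = ⊥ \land ⊤ = ⊥
\lnot (\lnot y \land y) = \lnot ⊥ = ⊤
x \leftrightarrow y = I \leftrightarrow ⊤ = I
\lnot (\lnot y \land y) \land (x \leftrightarrow y) = ⊤ \land I = I

I; I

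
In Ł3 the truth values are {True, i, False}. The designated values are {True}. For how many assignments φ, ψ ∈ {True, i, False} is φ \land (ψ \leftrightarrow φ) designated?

1

Designated under: (φ=True, ψ=True).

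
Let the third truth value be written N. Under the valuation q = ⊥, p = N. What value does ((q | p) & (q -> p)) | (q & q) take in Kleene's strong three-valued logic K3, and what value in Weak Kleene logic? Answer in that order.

N; N

In Kleene's strong three-valued logic K3: q | p = ⊥ | N = N
q -> p = ⊥ -> N = ⊤  [~⊥ | N]
(q | p) & (q -> p) = N & ⊤ = N
q & q = ⊥ & ⊥ = ⊥
((q | p) & (q -> p)) | (q & q) = N | ⊥ = N
In Weak Kleene logic: q | p = ⊥ | N = N
q -> p = ⊥ -> N = N
(q | p) & (q -> p) = N & N = N
q & q = ⊥ & ⊥ = ⊥
((q | p) & (q -> p)) | (q & q) = N | ⊥ = N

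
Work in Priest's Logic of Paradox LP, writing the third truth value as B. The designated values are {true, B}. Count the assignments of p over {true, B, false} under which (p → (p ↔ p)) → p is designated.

p=true: true ✓
p=B: B ✓
p=false: false ·

2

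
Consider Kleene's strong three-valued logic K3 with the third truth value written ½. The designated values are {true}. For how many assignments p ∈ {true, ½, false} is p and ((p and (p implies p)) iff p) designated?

p=true: true ✓
p=½: ½ ·
p=false: false ·

1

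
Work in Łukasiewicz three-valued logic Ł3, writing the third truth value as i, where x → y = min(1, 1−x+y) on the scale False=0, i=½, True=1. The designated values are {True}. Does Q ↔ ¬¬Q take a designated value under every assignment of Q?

Yes

Every assignment of Q over {True, i, False} gives a value in {True}.
In particular, with Q=i: Q ↔ ¬¬Q = True.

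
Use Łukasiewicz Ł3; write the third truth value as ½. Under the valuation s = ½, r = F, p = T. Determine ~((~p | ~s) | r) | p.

~p = ~T = F
~s = ~½ = ½
~p | ~s = F | ½ = ½
(~p | ~s) | r = ½ | F = ½
~((~p | ~s) | r) = ~½ = ½
~((~p | ~s) | r) | p = ½ | T = T

T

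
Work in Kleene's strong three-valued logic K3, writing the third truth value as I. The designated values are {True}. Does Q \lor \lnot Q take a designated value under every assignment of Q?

Countermodel: Q=I gives I, which is not designated.

No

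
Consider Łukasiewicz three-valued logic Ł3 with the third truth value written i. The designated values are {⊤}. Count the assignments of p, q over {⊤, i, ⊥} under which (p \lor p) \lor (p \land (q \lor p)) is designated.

Designated under: (p=⊤, q=⊤); (p=⊤, q=i); (p=⊤, q=⊥).

3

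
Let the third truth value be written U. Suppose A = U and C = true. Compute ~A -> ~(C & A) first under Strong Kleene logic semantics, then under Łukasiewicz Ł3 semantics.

In Strong Kleene logic: ~A = ~U = U
C & A = true & U = U
~(C & A) = ~U = U
~A -> ~(C & A) = U -> U = U  [~U | U]
In Łukasiewicz Ł3: ~A = ~U = U
C & A = true & U = U
~(C & A) = ~U = U
~A -> ~(C & A) = U -> U = true  [min(1, 1−½+½)]
They differ because Strong Kleene logic and Łukasiewicz Ł3 treat U differently under implication.

U; true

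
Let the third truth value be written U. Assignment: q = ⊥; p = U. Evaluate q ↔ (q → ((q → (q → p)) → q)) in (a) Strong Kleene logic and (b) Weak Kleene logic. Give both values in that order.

In Strong Kleene logic: q → p = ⊥ → U = ⊤  [¬⊥ ∨ U]
q → (q → p) = ⊥ → ⊤ = ⊤
(q → (q → p)) → q = ⊤ → ⊥ = ⊥
q → ((q → (q → p)) → q) = ⊥ → ⊥ = ⊤
q ↔ (q → ((q → (q → p)) → q)) = ⊥ ↔ ⊤ = ⊥
In Weak Kleene logic: q → p = ⊥ → U = U  [any arg is the third value ⇒ result is the third value]
q → (q → p) = ⊥ → U = U
(q → (q → p)) → q = U → ⊥ = U
q → ((q → (q → p)) → q) = ⊥ → U = U
q ↔ (q → ((q → (q → p)) → q)) = ⊥ ↔ U = U
They differ because Strong Kleene logic and Weak Kleene logic treat U differently under the binary connectives.

⊥; U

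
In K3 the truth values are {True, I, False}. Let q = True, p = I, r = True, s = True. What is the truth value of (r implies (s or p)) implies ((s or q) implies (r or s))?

True

s or p = True or I = True
r implies (s or p) = True implies True = True
s or q = True or True = True
r or s = True or True = True
(s or q) implies (r or s) = True implies True = True
(r implies (s or p)) implies ((s or q) implies (r or s)) = True implies True = True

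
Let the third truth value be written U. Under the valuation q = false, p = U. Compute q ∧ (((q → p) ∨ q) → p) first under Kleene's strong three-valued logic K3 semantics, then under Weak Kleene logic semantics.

In Kleene's strong three-valued logic K3: q → p = false → U = true  [¬false ∨ U]
(q → p) ∨ q = true ∨ false = true
((q → p) ∨ q) → p = true → U = U
q ∧ (((q → p) ∨ q) → p) = false ∧ U = false
In Weak Kleene logic: q → p = false → U = U
(q → p) ∨ q = U ∨ false = U
((q → p) ∨ q) → p = U → U = U
q ∧ (((q → p) ∨ q) → p) = false ∧ U = U
They differ because Kleene's strong three-valued logic K3 and Weak Kleene logic treat U differently under the binary connectives.

false; U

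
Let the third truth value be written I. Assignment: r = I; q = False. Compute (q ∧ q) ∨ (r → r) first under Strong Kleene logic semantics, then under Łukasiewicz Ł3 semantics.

In Strong Kleene logic: q ∧ q = False ∧ False = False
r → r = I → I = I  [¬I ∨ I]
(q ∧ q) ∨ (r → r) = False ∨ I = I
In Łukasiewicz Ł3: q ∧ q = False ∧ False = False
r → r = I → I = True
(q ∧ q) ∨ (r → r) = False ∨ True = True
They differ because Strong Kleene logic and Łukasiewicz Ł3 treat I differently under implication.

I; True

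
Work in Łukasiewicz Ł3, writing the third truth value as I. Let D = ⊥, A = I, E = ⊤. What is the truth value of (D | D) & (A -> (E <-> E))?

⊥

D | D = ⊥ | ⊥ = ⊥
E <-> E = ⊤ <-> ⊤ = ⊤
A -> (E <-> E) = I -> ⊤ = ⊤
(D | D) & (A -> (E <-> E)) = ⊥ & ⊤ = ⊥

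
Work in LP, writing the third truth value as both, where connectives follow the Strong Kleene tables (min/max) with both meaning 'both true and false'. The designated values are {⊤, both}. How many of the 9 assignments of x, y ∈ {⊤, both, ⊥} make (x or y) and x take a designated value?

6

Of the 9 assignments, 6 give a value in {⊤, both}.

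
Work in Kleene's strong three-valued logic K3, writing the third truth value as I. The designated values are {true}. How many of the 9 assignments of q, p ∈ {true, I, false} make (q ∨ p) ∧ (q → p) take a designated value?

Designated under: (q=true, p=true); (q=I, p=true); (q=false, p=true).

3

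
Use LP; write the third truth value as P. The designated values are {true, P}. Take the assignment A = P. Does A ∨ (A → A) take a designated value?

Yes

A → A = P → P = P  [¬P ∨ P]
A ∨ (A → A) = P ∨ P = P
P ∈ {true, P}.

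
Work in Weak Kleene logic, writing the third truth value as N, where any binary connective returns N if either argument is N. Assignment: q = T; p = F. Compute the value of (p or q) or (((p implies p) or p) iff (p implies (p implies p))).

T

p or q = F or T = T
p implies p = F implies F = T
(p implies p) or p = T or F = T
p implies p = F implies F = T
p implies (p implies p) = F implies T = T
((p implies p) or p) iff (p implies (p implies p)) = T iff T = T
(p or q) or (((p implies p) or p) iff (p implies (p implies p))) = T or T = T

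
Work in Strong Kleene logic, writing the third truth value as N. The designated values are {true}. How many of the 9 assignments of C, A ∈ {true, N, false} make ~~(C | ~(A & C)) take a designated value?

7

Of the 9 assignments, 7 give a value in {true}.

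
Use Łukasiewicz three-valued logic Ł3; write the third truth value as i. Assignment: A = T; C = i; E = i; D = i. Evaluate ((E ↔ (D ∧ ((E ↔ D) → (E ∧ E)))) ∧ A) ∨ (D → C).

E ↔ D = i ↔ i = T  [1 − |½−½|]
E ∧ E = i ∧ i = i
(E ↔ D) → (E ∧ E) = T → i = i
D ∧ ((E ↔ D) → (E ∧ E)) = i ∧ i = i
E ↔ (D ∧ ((E ↔ D) → (E ∧ E))) = i ↔ i = T
(E ↔ (D ∧ ((E ↔ D) → (E ∧ E)))) ∧ A = T ∧ T = T
D → C = i → i = T
((E ↔ (D ∧ ((E ↔ D) → (E ∧ E)))) ∧ A) ∨ (D → C) = T ∨ T = T

T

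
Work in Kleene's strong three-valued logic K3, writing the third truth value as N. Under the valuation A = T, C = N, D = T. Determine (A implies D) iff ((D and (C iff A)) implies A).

A implies D = T implies T = T
C iff A = N iff T = N
D and (C iff A) = T and N = N
(D and (C iff A)) implies A = N implies T = T  [not N or T]
(A implies D) iff ((D and (C iff A)) implies A) = T iff T = T

T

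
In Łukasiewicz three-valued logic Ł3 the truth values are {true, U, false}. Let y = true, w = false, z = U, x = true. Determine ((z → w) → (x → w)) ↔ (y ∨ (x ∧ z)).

z → w = U → false = U
x → w = true → false = false
(z → w) → (x → w) = U → false = U
x ∧ z = true ∧ U = U
y ∨ (x ∧ z) = true ∨ U = true
((z → w) → (x → w)) ↔ (y ∨ (x ∧ z)) = U ↔ true = U

U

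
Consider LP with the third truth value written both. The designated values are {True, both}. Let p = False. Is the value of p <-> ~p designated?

~p = ~False = True
p <-> ~p = False <-> True = False
False ∉ {True, both}.

No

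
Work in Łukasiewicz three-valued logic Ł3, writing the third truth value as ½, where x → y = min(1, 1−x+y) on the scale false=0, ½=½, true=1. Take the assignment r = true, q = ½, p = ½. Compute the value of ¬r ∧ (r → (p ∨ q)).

false

¬r = ¬true = false
p ∨ q = ½ ∨ ½ = ½
r → (p ∨ q) = true → ½ = ½  [min(1, 1−1+½)]
¬r ∧ (r → (p ∨ q)) = false ∧ ½ = false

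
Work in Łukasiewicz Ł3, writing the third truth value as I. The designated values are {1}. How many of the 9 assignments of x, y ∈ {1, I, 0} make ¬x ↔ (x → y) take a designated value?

Of the 9 assignments, 5 give a value in {1}.

5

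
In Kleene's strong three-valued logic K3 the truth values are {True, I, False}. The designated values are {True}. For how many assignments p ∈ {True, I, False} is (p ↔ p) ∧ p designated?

1

p=True: True ✓
p=I: I ·
p=False: False ·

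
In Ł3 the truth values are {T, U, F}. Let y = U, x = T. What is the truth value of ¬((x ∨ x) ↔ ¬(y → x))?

T

x ∨ x = T ∨ T = T
y → x = U → T = T  [min(1, 1−½+1)]
¬(y → x) = ¬T = F
(x ∨ x) ↔ ¬(y → x) = T ↔ F = F
¬((x ∨ x) ↔ ¬(y → x)) = ¬F = T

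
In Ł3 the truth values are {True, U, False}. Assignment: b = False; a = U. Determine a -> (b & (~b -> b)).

U

~b = ~False = True
~b -> b = True -> False = False
b & (~b -> b) = False & False = False
a -> (b & (~b -> b)) = U -> False = U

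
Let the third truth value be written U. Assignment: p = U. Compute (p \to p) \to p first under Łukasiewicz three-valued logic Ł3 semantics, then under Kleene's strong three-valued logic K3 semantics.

In Łukasiewicz three-valued logic Ł3: p \to p = U \to U = True  [min(1, 1−½+½)]
(p \to p) \to p = True \to U = U
In Kleene's strong three-valued logic K3: p \to p = U \to U = U
(p \to p) \to p = U \to U = U

U; U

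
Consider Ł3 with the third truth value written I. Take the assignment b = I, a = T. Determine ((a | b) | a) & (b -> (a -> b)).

a | b = T | I = T
(a | b) | a = T | T = T
a -> b = T -> I = I  [min(1, 1−1+½)]
b -> (a -> b) = I -> I = T
((a | b) | a) & (b -> (a -> b)) = T & T = T

T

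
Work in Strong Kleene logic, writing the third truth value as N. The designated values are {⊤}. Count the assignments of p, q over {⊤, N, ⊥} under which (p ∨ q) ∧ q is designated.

3

Designated under: (p=⊤, q=⊤); (p=N, q=⊤); (p=⊥, q=⊤).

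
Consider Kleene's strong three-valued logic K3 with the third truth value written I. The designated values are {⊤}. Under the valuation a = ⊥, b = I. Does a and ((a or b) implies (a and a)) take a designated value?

a or b = ⊥ or I = I
a and a = ⊥ and ⊥ = ⊥
(a or b) implies (a and a) = I implies ⊥ = I  [not I or ⊥]
a and ((a or b) implies (a and a)) = ⊥ and I = ⊥
⊥ ∉ {⊤}.

No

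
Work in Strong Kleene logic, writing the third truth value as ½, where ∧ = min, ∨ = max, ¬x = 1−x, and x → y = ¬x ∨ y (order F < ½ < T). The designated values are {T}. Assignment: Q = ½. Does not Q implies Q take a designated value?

No

not Q = not ½ = ½
not Q implies Q = ½ implies ½ = ½  [not ½ or ½]
½ ∉ {T}.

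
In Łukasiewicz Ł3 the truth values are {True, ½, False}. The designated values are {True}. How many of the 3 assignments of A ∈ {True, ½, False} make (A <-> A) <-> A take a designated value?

1

A=True: True ✓
A=½: ½ ·
A=False: False ·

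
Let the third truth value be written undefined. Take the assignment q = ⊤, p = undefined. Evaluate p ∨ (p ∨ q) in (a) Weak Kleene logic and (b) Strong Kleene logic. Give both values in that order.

undefined; ⊤

In Weak Kleene logic: p ∨ q = undefined ∨ ⊤ = undefined
p ∨ (p ∨ q) = undefined ∨ undefined = undefined
In Strong Kleene logic: p ∨ q = undefined ∨ ⊤ = ⊤
p ∨ (p ∨ q) = undefined ∨ ⊤ = ⊤
They differ because Weak Kleene logic and Strong Kleene logic treat undefined differently under the binary connectives.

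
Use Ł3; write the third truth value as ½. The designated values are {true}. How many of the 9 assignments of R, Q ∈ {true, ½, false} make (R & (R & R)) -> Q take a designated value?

6

Of the 9 assignments, 6 give a value in {true}.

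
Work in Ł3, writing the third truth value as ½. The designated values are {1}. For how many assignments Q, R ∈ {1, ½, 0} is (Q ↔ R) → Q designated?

6

Of the 9 assignments, 6 give a value in {1}.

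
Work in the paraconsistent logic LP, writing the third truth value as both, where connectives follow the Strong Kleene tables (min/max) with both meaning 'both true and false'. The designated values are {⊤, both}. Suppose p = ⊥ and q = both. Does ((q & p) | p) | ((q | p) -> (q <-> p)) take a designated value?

Yes

q & p = both & ⊥ = ⊥
(q & p) | p = ⊥ | ⊥ = ⊥
q | p = both | ⊥ = both
q <-> p = both <-> ⊥ = both
(q | p) -> (q <-> p) = both -> both = both  [~both | both]
((q & p) | p) | ((q | p) -> (q <-> p)) = ⊥ | both = both
both ∈ {⊤, both}.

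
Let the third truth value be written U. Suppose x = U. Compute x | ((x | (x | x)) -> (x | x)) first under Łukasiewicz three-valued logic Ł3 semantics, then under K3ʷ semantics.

1; U

In Łukasiewicz three-valued logic Ł3: x | x = U | U = U
x | (x | x) = U | U = U
x | x = U | U = U
(x | (x | x)) -> (x | x) = U -> U = 1  [min(1, 1−½+½)]
x | ((x | (x | x)) -> (x | x)) = U | 1 = 1
In K3ʷ: x | x = U | U = U
x | (x | x) = U | U = U
x | x = U | U = U
(x | (x | x)) -> (x | x) = U -> U = U
x | ((x | (x | x)) -> (x | x)) = U | U = U
They differ because Łukasiewicz three-valued logic Ł3 and K3ʷ treat U differently under the binary connectives.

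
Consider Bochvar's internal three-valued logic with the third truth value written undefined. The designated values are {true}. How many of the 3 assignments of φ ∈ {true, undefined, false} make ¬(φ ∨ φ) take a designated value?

φ=true: false ·
φ=undefined: undefined ·
φ=false: true ✓

1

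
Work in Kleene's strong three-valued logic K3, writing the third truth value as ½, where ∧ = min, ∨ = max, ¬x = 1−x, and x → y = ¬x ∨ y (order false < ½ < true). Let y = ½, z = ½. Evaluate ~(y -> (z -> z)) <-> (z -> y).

½

z -> z = ½ -> ½ = ½
y -> (z -> z) = ½ -> ½ = ½
~(y -> (z -> z)) = ~½ = ½
z -> y = ½ -> ½ = ½
~(y -> (z -> z)) <-> (z -> y) = ½ <-> ½ = ½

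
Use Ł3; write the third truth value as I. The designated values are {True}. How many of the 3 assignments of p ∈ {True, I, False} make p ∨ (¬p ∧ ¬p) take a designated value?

2

p=True: True ✓
p=I: I ·
p=False: True ✓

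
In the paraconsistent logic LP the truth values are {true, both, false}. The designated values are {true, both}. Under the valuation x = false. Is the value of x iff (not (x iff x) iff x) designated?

No

x iff x = false iff false = true
not (x iff x) = not true = false
not (x iff x) iff x = false iff false = true
x iff (not (x iff x) iff x) = false iff true = false
false ∉ {true, both}.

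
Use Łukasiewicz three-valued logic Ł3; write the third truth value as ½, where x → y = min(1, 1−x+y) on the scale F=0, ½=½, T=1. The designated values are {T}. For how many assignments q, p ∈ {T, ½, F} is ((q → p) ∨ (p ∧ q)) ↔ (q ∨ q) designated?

2

Designated under: (q=T, p=T); (q=½, p=F).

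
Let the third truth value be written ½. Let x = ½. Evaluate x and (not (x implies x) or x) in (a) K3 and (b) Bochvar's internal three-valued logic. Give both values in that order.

½; ½

In K3: x implies x = ½ implies ½ = ½
not (x implies x) = not ½ = ½
not (x implies x) or x = ½ or ½ = ½
x and (not (x implies x) or x) = ½ and ½ = ½
In Bochvar's internal three-valued logic: x implies x = ½ implies ½ = ½
not (x implies x) = not ½ = ½
not (x implies x) or x = ½ or ½ = ½
x and (not (x implies x) or x) = ½ and ½ = ½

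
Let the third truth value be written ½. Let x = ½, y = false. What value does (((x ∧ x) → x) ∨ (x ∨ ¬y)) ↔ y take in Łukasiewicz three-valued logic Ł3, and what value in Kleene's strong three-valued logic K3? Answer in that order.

In Łukasiewicz three-valued logic Ł3: x ∧ x = ½ ∧ ½ = ½
(x ∧ x) → x = ½ → ½ = true  [min(1, 1−½+½)]
¬y = ¬false = true
x ∨ ¬y = ½ ∨ true = true
((x ∧ x) → x) ∨ (x ∨ ¬y) = true ∨ true = true
(((x ∧ x) → x) ∨ (x ∨ ¬y)) ↔ y = true ↔ false = false
In Kleene's strong three-valued logic K3: x ∧ x = ½ ∧ ½ = ½
(x ∧ x) → x = ½ → ½ = ½  [¬½ ∨ ½]
¬y = ¬false = true
x ∨ ¬y = ½ ∨ true = true
((x ∧ x) → x) ∨ (x ∨ ¬y) = ½ ∨ true = true
(((x ∧ x) → x) ∨ (x ∨ ¬y)) ↔ y = true ↔ false = false

false; false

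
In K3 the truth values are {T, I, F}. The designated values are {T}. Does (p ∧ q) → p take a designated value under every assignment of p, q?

No

Countermodel: p=I, q=T gives I, which is not designated.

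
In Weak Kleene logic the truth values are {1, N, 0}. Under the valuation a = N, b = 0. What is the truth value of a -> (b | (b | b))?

N

b | b = 0 | 0 = 0
b | (b | b) = 0 | 0 = 0
a -> (b | (b | b)) = N -> 0 = N  [any arg is the third value ⇒ result is the third value]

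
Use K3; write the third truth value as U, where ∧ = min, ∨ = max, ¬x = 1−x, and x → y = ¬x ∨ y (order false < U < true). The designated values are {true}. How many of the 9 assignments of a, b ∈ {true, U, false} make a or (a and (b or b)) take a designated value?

Designated under: (a=true, b=true); (a=true, b=U); (a=true, b=false).

3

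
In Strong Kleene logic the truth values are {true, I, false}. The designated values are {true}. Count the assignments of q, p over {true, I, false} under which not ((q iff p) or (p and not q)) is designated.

1

Designated under: (q=true, p=false).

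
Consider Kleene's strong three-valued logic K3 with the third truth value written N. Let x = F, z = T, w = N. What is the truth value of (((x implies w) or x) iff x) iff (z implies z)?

x implies w = F implies N = T  [not F or N]
(x implies w) or x = T or F = T
((x implies w) or x) iff x = T iff F = F
z implies z = T implies T = T
(((x implies w) or x) iff x) iff (z implies z) = F iff T = F

F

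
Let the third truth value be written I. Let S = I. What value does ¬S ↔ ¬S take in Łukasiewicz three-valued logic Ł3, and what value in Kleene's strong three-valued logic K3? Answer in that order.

In Łukasiewicz three-valued logic Ł3: ¬S = ¬I = I
¬S = ¬I = I
¬S ↔ ¬S = I ↔ I = ⊤  [1 − |½−½|]
In Kleene's strong three-valued logic K3: ¬S = ¬I = I
¬S = ¬I = I
¬S ↔ ¬S = I ↔ I = I
They differ because Łukasiewicz three-valued logic Ł3 and Kleene's strong three-valued logic K3 treat I differently under implication.

⊤; I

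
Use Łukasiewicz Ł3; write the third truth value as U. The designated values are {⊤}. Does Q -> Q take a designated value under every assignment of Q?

Yes

Every assignment of Q over {⊤, U, ⊥} gives a value in {⊤}.
In particular, with Q=U: Q -> Q = ⊤.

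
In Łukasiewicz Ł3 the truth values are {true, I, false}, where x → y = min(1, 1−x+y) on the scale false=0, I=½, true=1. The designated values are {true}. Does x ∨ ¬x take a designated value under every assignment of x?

Countermodel: x=I gives I, which is not designated.

No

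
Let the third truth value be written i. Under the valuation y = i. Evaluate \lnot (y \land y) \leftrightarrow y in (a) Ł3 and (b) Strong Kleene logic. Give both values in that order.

True; i

In Ł3: y \land y = i \land i = i
\lnot (y \land y) = \lnot i = i
\lnot (y \land y) \leftrightarrow y = i \leftrightarrow i = True
In Strong Kleene logic: y \land y = i \land i = i
\lnot (y \land y) = \lnot i = i
\lnot (y \land y) \leftrightarrow y = i \leftrightarrow i = i
They differ because Ł3 and Strong Kleene logic treat i differently under implication.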